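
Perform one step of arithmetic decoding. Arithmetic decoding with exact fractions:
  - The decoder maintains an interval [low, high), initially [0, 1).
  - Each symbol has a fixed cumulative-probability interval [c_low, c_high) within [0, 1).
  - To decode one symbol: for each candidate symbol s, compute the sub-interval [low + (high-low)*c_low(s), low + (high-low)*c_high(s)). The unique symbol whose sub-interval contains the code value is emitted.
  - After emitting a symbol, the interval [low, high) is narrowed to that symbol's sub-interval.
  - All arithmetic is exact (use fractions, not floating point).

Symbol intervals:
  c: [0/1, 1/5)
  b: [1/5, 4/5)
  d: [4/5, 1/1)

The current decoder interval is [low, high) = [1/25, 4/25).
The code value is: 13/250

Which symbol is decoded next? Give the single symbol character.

Answer: c

Derivation:
Interval width = high − low = 4/25 − 1/25 = 3/25
Scaled code = (code − low) / width = (13/250 − 1/25) / 3/25 = 1/10
  c: [0/1, 1/5) ← scaled code falls here ✓
  b: [1/5, 4/5) 
  d: [4/5, 1/1) 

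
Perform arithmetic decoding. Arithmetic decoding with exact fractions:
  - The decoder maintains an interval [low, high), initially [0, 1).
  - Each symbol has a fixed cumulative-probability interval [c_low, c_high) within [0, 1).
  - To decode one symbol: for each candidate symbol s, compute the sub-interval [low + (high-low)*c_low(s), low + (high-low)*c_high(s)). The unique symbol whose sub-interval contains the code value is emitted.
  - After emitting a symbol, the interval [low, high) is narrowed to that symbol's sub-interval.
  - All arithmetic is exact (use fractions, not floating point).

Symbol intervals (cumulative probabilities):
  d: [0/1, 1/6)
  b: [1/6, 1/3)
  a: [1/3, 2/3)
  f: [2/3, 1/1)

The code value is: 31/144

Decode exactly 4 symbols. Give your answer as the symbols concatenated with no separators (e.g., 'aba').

Step 1: interval [0/1, 1/1), width = 1/1 - 0/1 = 1/1
  'd': [0/1 + 1/1*0/1, 0/1 + 1/1*1/6) = [0/1, 1/6)
  'b': [0/1 + 1/1*1/6, 0/1 + 1/1*1/3) = [1/6, 1/3) <- contains code 31/144
  'a': [0/1 + 1/1*1/3, 0/1 + 1/1*2/3) = [1/3, 2/3)
  'f': [0/1 + 1/1*2/3, 0/1 + 1/1*1/1) = [2/3, 1/1)
  emit 'b', narrow to [1/6, 1/3)
Step 2: interval [1/6, 1/3), width = 1/3 - 1/6 = 1/6
  'd': [1/6 + 1/6*0/1, 1/6 + 1/6*1/6) = [1/6, 7/36)
  'b': [1/6 + 1/6*1/6, 1/6 + 1/6*1/3) = [7/36, 2/9) <- contains code 31/144
  'a': [1/6 + 1/6*1/3, 1/6 + 1/6*2/3) = [2/9, 5/18)
  'f': [1/6 + 1/6*2/3, 1/6 + 1/6*1/1) = [5/18, 1/3)
  emit 'b', narrow to [7/36, 2/9)
Step 3: interval [7/36, 2/9), width = 2/9 - 7/36 = 1/36
  'd': [7/36 + 1/36*0/1, 7/36 + 1/36*1/6) = [7/36, 43/216)
  'b': [7/36 + 1/36*1/6, 7/36 + 1/36*1/3) = [43/216, 11/54)
  'a': [7/36 + 1/36*1/3, 7/36 + 1/36*2/3) = [11/54, 23/108)
  'f': [7/36 + 1/36*2/3, 7/36 + 1/36*1/1) = [23/108, 2/9) <- contains code 31/144
  emit 'f', narrow to [23/108, 2/9)
Step 4: interval [23/108, 2/9), width = 2/9 - 23/108 = 1/108
  'd': [23/108 + 1/108*0/1, 23/108 + 1/108*1/6) = [23/108, 139/648)
  'b': [23/108 + 1/108*1/6, 23/108 + 1/108*1/3) = [139/648, 35/162) <- contains code 31/144
  'a': [23/108 + 1/108*1/3, 23/108 + 1/108*2/3) = [35/162, 71/324)
  'f': [23/108 + 1/108*2/3, 23/108 + 1/108*1/1) = [71/324, 2/9)
  emit 'b', narrow to [139/648, 35/162)

Answer: bbfb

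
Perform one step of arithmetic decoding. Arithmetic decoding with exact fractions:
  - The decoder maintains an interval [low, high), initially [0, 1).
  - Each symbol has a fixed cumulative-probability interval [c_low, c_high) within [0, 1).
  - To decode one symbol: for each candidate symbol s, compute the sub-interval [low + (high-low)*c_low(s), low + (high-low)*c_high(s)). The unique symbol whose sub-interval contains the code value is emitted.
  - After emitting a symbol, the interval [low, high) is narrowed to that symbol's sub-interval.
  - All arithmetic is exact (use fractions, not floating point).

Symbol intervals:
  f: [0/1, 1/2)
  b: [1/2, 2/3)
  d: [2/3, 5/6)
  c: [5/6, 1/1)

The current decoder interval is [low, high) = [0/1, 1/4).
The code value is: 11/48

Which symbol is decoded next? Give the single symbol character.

Interval width = high − low = 1/4 − 0/1 = 1/4
Scaled code = (code − low) / width = (11/48 − 0/1) / 1/4 = 11/12
  f: [0/1, 1/2) 
  b: [1/2, 2/3) 
  d: [2/3, 5/6) 
  c: [5/6, 1/1) ← scaled code falls here ✓

Answer: c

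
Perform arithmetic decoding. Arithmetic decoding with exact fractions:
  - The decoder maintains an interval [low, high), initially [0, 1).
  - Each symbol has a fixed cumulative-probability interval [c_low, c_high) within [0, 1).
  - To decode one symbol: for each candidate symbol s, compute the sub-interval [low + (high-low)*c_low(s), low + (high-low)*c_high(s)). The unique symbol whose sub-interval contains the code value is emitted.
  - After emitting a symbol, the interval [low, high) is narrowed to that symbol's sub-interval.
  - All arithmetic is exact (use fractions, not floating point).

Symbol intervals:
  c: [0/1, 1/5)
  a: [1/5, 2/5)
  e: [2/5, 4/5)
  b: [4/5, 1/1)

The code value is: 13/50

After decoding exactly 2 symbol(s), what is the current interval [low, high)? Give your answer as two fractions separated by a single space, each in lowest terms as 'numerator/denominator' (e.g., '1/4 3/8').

Answer: 6/25 7/25

Derivation:
Step 1: interval [0/1, 1/1), width = 1/1 - 0/1 = 1/1
  'c': [0/1 + 1/1*0/1, 0/1 + 1/1*1/5) = [0/1, 1/5)
  'a': [0/1 + 1/1*1/5, 0/1 + 1/1*2/5) = [1/5, 2/5) <- contains code 13/50
  'e': [0/1 + 1/1*2/5, 0/1 + 1/1*4/5) = [2/5, 4/5)
  'b': [0/1 + 1/1*4/5, 0/1 + 1/1*1/1) = [4/5, 1/1)
  emit 'a', narrow to [1/5, 2/5)
Step 2: interval [1/5, 2/5), width = 2/5 - 1/5 = 1/5
  'c': [1/5 + 1/5*0/1, 1/5 + 1/5*1/5) = [1/5, 6/25)
  'a': [1/5 + 1/5*1/5, 1/5 + 1/5*2/5) = [6/25, 7/25) <- contains code 13/50
  'e': [1/5 + 1/5*2/5, 1/5 + 1/5*4/5) = [7/25, 9/25)
  'b': [1/5 + 1/5*4/5, 1/5 + 1/5*1/1) = [9/25, 2/5)
  emit 'a', narrow to [6/25, 7/25)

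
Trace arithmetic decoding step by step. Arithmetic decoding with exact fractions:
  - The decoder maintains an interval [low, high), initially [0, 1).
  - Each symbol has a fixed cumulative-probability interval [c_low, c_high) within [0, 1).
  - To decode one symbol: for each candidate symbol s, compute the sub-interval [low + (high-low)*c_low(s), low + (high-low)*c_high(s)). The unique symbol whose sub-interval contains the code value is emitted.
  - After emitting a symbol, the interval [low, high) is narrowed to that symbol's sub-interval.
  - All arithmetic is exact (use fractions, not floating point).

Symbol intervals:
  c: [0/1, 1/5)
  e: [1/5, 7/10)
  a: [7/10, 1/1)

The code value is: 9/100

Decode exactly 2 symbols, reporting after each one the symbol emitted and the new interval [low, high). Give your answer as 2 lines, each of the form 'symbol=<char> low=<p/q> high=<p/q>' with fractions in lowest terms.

Answer: symbol=c low=0/1 high=1/5
symbol=e low=1/25 high=7/50

Derivation:
Step 1: interval [0/1, 1/1), width = 1/1 - 0/1 = 1/1
  'c': [0/1 + 1/1*0/1, 0/1 + 1/1*1/5) = [0/1, 1/5) <- contains code 9/100
  'e': [0/1 + 1/1*1/5, 0/1 + 1/1*7/10) = [1/5, 7/10)
  'a': [0/1 + 1/1*7/10, 0/1 + 1/1*1/1) = [7/10, 1/1)
  emit 'c', narrow to [0/1, 1/5)
Step 2: interval [0/1, 1/5), width = 1/5 - 0/1 = 1/5
  'c': [0/1 + 1/5*0/1, 0/1 + 1/5*1/5) = [0/1, 1/25)
  'e': [0/1 + 1/5*1/5, 0/1 + 1/5*7/10) = [1/25, 7/50) <- contains code 9/100
  'a': [0/1 + 1/5*7/10, 0/1 + 1/5*1/1) = [7/50, 1/5)
  emit 'e', narrow to [1/25, 7/50)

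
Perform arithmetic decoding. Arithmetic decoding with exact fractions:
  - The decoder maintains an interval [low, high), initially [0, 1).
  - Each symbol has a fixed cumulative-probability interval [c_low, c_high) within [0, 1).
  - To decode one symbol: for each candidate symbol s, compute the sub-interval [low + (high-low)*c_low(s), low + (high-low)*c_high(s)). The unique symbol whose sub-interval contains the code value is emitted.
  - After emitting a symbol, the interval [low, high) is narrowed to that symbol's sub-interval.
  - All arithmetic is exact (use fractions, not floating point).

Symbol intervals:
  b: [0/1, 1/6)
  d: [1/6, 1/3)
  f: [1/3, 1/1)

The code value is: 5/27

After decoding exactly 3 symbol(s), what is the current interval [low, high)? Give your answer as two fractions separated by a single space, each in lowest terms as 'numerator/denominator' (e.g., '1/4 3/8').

Step 1: interval [0/1, 1/1), width = 1/1 - 0/1 = 1/1
  'b': [0/1 + 1/1*0/1, 0/1 + 1/1*1/6) = [0/1, 1/6)
  'd': [0/1 + 1/1*1/6, 0/1 + 1/1*1/3) = [1/6, 1/3) <- contains code 5/27
  'f': [0/1 + 1/1*1/3, 0/1 + 1/1*1/1) = [1/3, 1/1)
  emit 'd', narrow to [1/6, 1/3)
Step 2: interval [1/6, 1/3), width = 1/3 - 1/6 = 1/6
  'b': [1/6 + 1/6*0/1, 1/6 + 1/6*1/6) = [1/6, 7/36) <- contains code 5/27
  'd': [1/6 + 1/6*1/6, 1/6 + 1/6*1/3) = [7/36, 2/9)
  'f': [1/6 + 1/6*1/3, 1/6 + 1/6*1/1) = [2/9, 1/3)
  emit 'b', narrow to [1/6, 7/36)
Step 3: interval [1/6, 7/36), width = 7/36 - 1/6 = 1/36
  'b': [1/6 + 1/36*0/1, 1/6 + 1/36*1/6) = [1/6, 37/216)
  'd': [1/6 + 1/36*1/6, 1/6 + 1/36*1/3) = [37/216, 19/108)
  'f': [1/6 + 1/36*1/3, 1/6 + 1/36*1/1) = [19/108, 7/36) <- contains code 5/27
  emit 'f', narrow to [19/108, 7/36)

Answer: 19/108 7/36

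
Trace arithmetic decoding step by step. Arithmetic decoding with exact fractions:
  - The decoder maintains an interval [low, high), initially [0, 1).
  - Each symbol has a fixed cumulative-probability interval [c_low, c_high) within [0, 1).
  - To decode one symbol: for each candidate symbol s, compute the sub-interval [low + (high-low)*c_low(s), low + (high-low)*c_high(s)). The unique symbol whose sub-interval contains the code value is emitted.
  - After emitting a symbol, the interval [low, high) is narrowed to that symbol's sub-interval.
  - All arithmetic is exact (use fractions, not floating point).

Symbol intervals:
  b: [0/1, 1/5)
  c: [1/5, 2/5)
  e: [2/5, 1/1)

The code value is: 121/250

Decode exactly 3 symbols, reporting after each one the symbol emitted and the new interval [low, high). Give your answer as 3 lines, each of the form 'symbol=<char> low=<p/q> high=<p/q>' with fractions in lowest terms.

Answer: symbol=e low=2/5 high=1/1
symbol=b low=2/5 high=13/25
symbol=e low=56/125 high=13/25

Derivation:
Step 1: interval [0/1, 1/1), width = 1/1 - 0/1 = 1/1
  'b': [0/1 + 1/1*0/1, 0/1 + 1/1*1/5) = [0/1, 1/5)
  'c': [0/1 + 1/1*1/5, 0/1 + 1/1*2/5) = [1/5, 2/5)
  'e': [0/1 + 1/1*2/5, 0/1 + 1/1*1/1) = [2/5, 1/1) <- contains code 121/250
  emit 'e', narrow to [2/5, 1/1)
Step 2: interval [2/5, 1/1), width = 1/1 - 2/5 = 3/5
  'b': [2/5 + 3/5*0/1, 2/5 + 3/5*1/5) = [2/5, 13/25) <- contains code 121/250
  'c': [2/5 + 3/5*1/5, 2/5 + 3/5*2/5) = [13/25, 16/25)
  'e': [2/5 + 3/5*2/5, 2/5 + 3/5*1/1) = [16/25, 1/1)
  emit 'b', narrow to [2/5, 13/25)
Step 3: interval [2/5, 13/25), width = 13/25 - 2/5 = 3/25
  'b': [2/5 + 3/25*0/1, 2/5 + 3/25*1/5) = [2/5, 53/125)
  'c': [2/5 + 3/25*1/5, 2/5 + 3/25*2/5) = [53/125, 56/125)
  'e': [2/5 + 3/25*2/5, 2/5 + 3/25*1/1) = [56/125, 13/25) <- contains code 121/250
  emit 'e', narrow to [56/125, 13/25)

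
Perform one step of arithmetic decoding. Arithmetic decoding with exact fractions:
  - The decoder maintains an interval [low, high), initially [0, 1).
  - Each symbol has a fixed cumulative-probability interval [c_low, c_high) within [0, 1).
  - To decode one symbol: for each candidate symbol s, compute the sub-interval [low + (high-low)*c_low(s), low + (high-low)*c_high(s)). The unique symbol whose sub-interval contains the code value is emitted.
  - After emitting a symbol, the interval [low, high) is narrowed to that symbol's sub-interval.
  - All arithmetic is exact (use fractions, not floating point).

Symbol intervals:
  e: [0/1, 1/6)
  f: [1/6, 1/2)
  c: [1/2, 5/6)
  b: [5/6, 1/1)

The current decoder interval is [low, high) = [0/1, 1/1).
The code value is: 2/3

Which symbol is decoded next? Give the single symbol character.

Interval width = high − low = 1/1 − 0/1 = 1/1
Scaled code = (code − low) / width = (2/3 − 0/1) / 1/1 = 2/3
  e: [0/1, 1/6) 
  f: [1/6, 1/2) 
  c: [1/2, 5/6) ← scaled code falls here ✓
  b: [5/6, 1/1) 

Answer: c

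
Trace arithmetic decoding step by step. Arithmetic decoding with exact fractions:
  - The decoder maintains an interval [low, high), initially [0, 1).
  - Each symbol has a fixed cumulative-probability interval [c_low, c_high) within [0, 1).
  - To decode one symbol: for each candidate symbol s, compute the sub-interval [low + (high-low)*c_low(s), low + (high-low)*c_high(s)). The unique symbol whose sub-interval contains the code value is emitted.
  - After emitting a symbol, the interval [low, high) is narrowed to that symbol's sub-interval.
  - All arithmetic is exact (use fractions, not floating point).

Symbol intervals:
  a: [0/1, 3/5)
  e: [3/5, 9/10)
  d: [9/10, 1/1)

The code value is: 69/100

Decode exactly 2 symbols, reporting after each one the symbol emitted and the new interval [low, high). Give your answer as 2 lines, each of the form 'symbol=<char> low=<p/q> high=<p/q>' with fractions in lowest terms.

Step 1: interval [0/1, 1/1), width = 1/1 - 0/1 = 1/1
  'a': [0/1 + 1/1*0/1, 0/1 + 1/1*3/5) = [0/1, 3/5)
  'e': [0/1 + 1/1*3/5, 0/1 + 1/1*9/10) = [3/5, 9/10) <- contains code 69/100
  'd': [0/1 + 1/1*9/10, 0/1 + 1/1*1/1) = [9/10, 1/1)
  emit 'e', narrow to [3/5, 9/10)
Step 2: interval [3/5, 9/10), width = 9/10 - 3/5 = 3/10
  'a': [3/5 + 3/10*0/1, 3/5 + 3/10*3/5) = [3/5, 39/50) <- contains code 69/100
  'e': [3/5 + 3/10*3/5, 3/5 + 3/10*9/10) = [39/50, 87/100)
  'd': [3/5 + 3/10*9/10, 3/5 + 3/10*1/1) = [87/100, 9/10)
  emit 'a', narrow to [3/5, 39/50)

Answer: symbol=e low=3/5 high=9/10
symbol=a low=3/5 high=39/50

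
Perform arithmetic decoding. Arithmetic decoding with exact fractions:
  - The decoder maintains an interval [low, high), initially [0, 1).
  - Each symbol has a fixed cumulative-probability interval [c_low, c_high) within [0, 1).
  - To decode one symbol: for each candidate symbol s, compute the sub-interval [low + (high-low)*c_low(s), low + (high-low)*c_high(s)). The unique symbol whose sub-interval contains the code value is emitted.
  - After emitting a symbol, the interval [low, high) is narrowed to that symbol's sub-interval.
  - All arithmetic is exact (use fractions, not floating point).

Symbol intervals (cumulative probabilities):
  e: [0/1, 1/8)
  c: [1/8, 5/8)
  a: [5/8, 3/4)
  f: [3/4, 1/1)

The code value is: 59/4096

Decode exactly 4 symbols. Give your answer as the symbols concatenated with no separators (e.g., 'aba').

Step 1: interval [0/1, 1/1), width = 1/1 - 0/1 = 1/1
  'e': [0/1 + 1/1*0/1, 0/1 + 1/1*1/8) = [0/1, 1/8) <- contains code 59/4096
  'c': [0/1 + 1/1*1/8, 0/1 + 1/1*5/8) = [1/8, 5/8)
  'a': [0/1 + 1/1*5/8, 0/1 + 1/1*3/4) = [5/8, 3/4)
  'f': [0/1 + 1/1*3/4, 0/1 + 1/1*1/1) = [3/4, 1/1)
  emit 'e', narrow to [0/1, 1/8)
Step 2: interval [0/1, 1/8), width = 1/8 - 0/1 = 1/8
  'e': [0/1 + 1/8*0/1, 0/1 + 1/8*1/8) = [0/1, 1/64) <- contains code 59/4096
  'c': [0/1 + 1/8*1/8, 0/1 + 1/8*5/8) = [1/64, 5/64)
  'a': [0/1 + 1/8*5/8, 0/1 + 1/8*3/4) = [5/64, 3/32)
  'f': [0/1 + 1/8*3/4, 0/1 + 1/8*1/1) = [3/32, 1/8)
  emit 'e', narrow to [0/1, 1/64)
Step 3: interval [0/1, 1/64), width = 1/64 - 0/1 = 1/64
  'e': [0/1 + 1/64*0/1, 0/1 + 1/64*1/8) = [0/1, 1/512)
  'c': [0/1 + 1/64*1/8, 0/1 + 1/64*5/8) = [1/512, 5/512)
  'a': [0/1 + 1/64*5/8, 0/1 + 1/64*3/4) = [5/512, 3/256)
  'f': [0/1 + 1/64*3/4, 0/1 + 1/64*1/1) = [3/256, 1/64) <- contains code 59/4096
  emit 'f', narrow to [3/256, 1/64)
Step 4: interval [3/256, 1/64), width = 1/64 - 3/256 = 1/256
  'e': [3/256 + 1/256*0/1, 3/256 + 1/256*1/8) = [3/256, 25/2048)
  'c': [3/256 + 1/256*1/8, 3/256 + 1/256*5/8) = [25/2048, 29/2048)
  'a': [3/256 + 1/256*5/8, 3/256 + 1/256*3/4) = [29/2048, 15/1024) <- contains code 59/4096
  'f': [3/256 + 1/256*3/4, 3/256 + 1/256*1/1) = [15/1024, 1/64)
  emit 'a', narrow to [29/2048, 15/1024)

Answer: eefa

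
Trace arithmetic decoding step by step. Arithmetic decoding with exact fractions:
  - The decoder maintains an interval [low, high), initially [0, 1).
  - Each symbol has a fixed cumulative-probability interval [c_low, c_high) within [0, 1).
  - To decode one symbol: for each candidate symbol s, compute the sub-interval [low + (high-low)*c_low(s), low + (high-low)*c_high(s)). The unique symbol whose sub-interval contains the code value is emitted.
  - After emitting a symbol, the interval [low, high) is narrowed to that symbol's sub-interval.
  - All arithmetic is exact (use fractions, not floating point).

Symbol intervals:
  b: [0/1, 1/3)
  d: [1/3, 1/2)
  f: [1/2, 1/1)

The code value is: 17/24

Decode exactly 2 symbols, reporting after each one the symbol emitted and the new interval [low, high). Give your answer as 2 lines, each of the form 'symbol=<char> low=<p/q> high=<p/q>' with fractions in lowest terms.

Step 1: interval [0/1, 1/1), width = 1/1 - 0/1 = 1/1
  'b': [0/1 + 1/1*0/1, 0/1 + 1/1*1/3) = [0/1, 1/3)
  'd': [0/1 + 1/1*1/3, 0/1 + 1/1*1/2) = [1/3, 1/2)
  'f': [0/1 + 1/1*1/2, 0/1 + 1/1*1/1) = [1/2, 1/1) <- contains code 17/24
  emit 'f', narrow to [1/2, 1/1)
Step 2: interval [1/2, 1/1), width = 1/1 - 1/2 = 1/2
  'b': [1/2 + 1/2*0/1, 1/2 + 1/2*1/3) = [1/2, 2/3)
  'd': [1/2 + 1/2*1/3, 1/2 + 1/2*1/2) = [2/3, 3/4) <- contains code 17/24
  'f': [1/2 + 1/2*1/2, 1/2 + 1/2*1/1) = [3/4, 1/1)
  emit 'd', narrow to [2/3, 3/4)

Answer: symbol=f low=1/2 high=1/1
symbol=d low=2/3 high=3/4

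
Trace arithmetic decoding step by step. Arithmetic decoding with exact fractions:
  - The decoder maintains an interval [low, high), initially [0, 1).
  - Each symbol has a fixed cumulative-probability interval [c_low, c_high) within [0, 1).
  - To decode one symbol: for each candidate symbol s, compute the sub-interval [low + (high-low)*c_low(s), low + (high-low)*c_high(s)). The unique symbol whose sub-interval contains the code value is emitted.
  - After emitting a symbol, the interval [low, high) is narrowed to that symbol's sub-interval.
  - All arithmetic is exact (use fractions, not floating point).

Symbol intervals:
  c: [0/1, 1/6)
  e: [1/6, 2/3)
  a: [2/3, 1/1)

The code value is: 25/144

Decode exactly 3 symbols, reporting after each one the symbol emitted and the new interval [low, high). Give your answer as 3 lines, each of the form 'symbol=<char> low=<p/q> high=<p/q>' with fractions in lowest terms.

Step 1: interval [0/1, 1/1), width = 1/1 - 0/1 = 1/1
  'c': [0/1 + 1/1*0/1, 0/1 + 1/1*1/6) = [0/1, 1/6)
  'e': [0/1 + 1/1*1/6, 0/1 + 1/1*2/3) = [1/6, 2/3) <- contains code 25/144
  'a': [0/1 + 1/1*2/3, 0/1 + 1/1*1/1) = [2/3, 1/1)
  emit 'e', narrow to [1/6, 2/3)
Step 2: interval [1/6, 2/3), width = 2/3 - 1/6 = 1/2
  'c': [1/6 + 1/2*0/1, 1/6 + 1/2*1/6) = [1/6, 1/4) <- contains code 25/144
  'e': [1/6 + 1/2*1/6, 1/6 + 1/2*2/3) = [1/4, 1/2)
  'a': [1/6 + 1/2*2/3, 1/6 + 1/2*1/1) = [1/2, 2/3)
  emit 'c', narrow to [1/6, 1/4)
Step 3: interval [1/6, 1/4), width = 1/4 - 1/6 = 1/12
  'c': [1/6 + 1/12*0/1, 1/6 + 1/12*1/6) = [1/6, 13/72) <- contains code 25/144
  'e': [1/6 + 1/12*1/6, 1/6 + 1/12*2/3) = [13/72, 2/9)
  'a': [1/6 + 1/12*2/3, 1/6 + 1/12*1/1) = [2/9, 1/4)
  emit 'c', narrow to [1/6, 13/72)

Answer: symbol=e low=1/6 high=2/3
symbol=c low=1/6 high=1/4
symbol=c low=1/6 high=13/72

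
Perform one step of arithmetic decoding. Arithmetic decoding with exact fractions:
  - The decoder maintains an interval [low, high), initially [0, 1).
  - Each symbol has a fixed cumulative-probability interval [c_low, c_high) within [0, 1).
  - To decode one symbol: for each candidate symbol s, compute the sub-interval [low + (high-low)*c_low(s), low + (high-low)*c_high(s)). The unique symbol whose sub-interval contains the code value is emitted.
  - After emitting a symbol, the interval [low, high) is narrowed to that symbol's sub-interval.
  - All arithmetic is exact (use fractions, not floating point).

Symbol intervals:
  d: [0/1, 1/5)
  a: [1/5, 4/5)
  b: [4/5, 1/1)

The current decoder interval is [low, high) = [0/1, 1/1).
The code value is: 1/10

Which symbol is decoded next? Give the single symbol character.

Answer: d

Derivation:
Interval width = high − low = 1/1 − 0/1 = 1/1
Scaled code = (code − low) / width = (1/10 − 0/1) / 1/1 = 1/10
  d: [0/1, 1/5) ← scaled code falls here ✓
  a: [1/5, 4/5) 
  b: [4/5, 1/1) 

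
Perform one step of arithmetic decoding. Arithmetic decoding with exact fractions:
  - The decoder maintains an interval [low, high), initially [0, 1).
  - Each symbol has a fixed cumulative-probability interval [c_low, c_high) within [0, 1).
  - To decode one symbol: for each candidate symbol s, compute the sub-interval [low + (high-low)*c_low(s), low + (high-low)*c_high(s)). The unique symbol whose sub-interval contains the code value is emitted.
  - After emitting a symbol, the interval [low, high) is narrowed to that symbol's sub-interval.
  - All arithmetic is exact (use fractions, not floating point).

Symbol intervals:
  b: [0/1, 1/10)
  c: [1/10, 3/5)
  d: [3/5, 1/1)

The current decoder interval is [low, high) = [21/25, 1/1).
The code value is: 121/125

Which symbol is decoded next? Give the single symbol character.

Interval width = high − low = 1/1 − 21/25 = 4/25
Scaled code = (code − low) / width = (121/125 − 21/25) / 4/25 = 4/5
  b: [0/1, 1/10) 
  c: [1/10, 3/5) 
  d: [3/5, 1/1) ← scaled code falls here ✓

Answer: d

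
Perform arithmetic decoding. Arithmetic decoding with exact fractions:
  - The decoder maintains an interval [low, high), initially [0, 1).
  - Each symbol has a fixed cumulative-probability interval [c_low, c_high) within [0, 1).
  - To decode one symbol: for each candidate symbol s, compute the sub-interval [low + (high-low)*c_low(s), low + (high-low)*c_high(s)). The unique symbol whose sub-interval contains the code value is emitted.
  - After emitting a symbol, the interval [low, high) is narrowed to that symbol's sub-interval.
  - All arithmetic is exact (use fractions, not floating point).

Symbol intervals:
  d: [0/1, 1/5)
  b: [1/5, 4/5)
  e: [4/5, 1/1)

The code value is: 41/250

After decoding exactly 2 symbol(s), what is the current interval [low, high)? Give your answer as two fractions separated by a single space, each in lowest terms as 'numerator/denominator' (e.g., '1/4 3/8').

Step 1: interval [0/1, 1/1), width = 1/1 - 0/1 = 1/1
  'd': [0/1 + 1/1*0/1, 0/1 + 1/1*1/5) = [0/1, 1/5) <- contains code 41/250
  'b': [0/1 + 1/1*1/5, 0/1 + 1/1*4/5) = [1/5, 4/5)
  'e': [0/1 + 1/1*4/5, 0/1 + 1/1*1/1) = [4/5, 1/1)
  emit 'd', narrow to [0/1, 1/5)
Step 2: interval [0/1, 1/5), width = 1/5 - 0/1 = 1/5
  'd': [0/1 + 1/5*0/1, 0/1 + 1/5*1/5) = [0/1, 1/25)
  'b': [0/1 + 1/5*1/5, 0/1 + 1/5*4/5) = [1/25, 4/25)
  'e': [0/1 + 1/5*4/5, 0/1 + 1/5*1/1) = [4/25, 1/5) <- contains code 41/250
  emit 'e', narrow to [4/25, 1/5)

Answer: 4/25 1/5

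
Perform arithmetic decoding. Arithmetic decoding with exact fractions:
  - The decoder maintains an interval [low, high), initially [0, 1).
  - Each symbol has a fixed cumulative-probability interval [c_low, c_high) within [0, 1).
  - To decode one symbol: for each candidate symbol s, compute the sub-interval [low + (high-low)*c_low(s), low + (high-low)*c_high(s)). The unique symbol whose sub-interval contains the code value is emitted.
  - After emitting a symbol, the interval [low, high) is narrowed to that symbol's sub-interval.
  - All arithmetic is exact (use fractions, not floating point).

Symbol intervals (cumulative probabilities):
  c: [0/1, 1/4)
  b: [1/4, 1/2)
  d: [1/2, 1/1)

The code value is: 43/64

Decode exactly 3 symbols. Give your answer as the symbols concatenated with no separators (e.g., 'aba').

Answer: dbb

Derivation:
Step 1: interval [0/1, 1/1), width = 1/1 - 0/1 = 1/1
  'c': [0/1 + 1/1*0/1, 0/1 + 1/1*1/4) = [0/1, 1/4)
  'b': [0/1 + 1/1*1/4, 0/1 + 1/1*1/2) = [1/4, 1/2)
  'd': [0/1 + 1/1*1/2, 0/1 + 1/1*1/1) = [1/2, 1/1) <- contains code 43/64
  emit 'd', narrow to [1/2, 1/1)
Step 2: interval [1/2, 1/1), width = 1/1 - 1/2 = 1/2
  'c': [1/2 + 1/2*0/1, 1/2 + 1/2*1/4) = [1/2, 5/8)
  'b': [1/2 + 1/2*1/4, 1/2 + 1/2*1/2) = [5/8, 3/4) <- contains code 43/64
  'd': [1/2 + 1/2*1/2, 1/2 + 1/2*1/1) = [3/4, 1/1)
  emit 'b', narrow to [5/8, 3/4)
Step 3: interval [5/8, 3/4), width = 3/4 - 5/8 = 1/8
  'c': [5/8 + 1/8*0/1, 5/8 + 1/8*1/4) = [5/8, 21/32)
  'b': [5/8 + 1/8*1/4, 5/8 + 1/8*1/2) = [21/32, 11/16) <- contains code 43/64
  'd': [5/8 + 1/8*1/2, 5/8 + 1/8*1/1) = [11/16, 3/4)
  emit 'b', narrow to [21/32, 11/16)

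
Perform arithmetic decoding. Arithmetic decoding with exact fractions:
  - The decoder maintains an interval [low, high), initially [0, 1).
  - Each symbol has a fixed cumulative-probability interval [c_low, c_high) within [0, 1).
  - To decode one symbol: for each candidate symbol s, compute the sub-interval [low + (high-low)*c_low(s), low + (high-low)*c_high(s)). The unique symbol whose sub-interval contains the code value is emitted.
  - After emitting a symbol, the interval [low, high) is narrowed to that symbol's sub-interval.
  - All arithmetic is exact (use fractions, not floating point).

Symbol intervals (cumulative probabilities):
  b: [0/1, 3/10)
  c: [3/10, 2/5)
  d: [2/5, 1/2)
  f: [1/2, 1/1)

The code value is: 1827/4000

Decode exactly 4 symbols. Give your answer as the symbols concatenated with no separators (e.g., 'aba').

Answer: dfbd

Derivation:
Step 1: interval [0/1, 1/1), width = 1/1 - 0/1 = 1/1
  'b': [0/1 + 1/1*0/1, 0/1 + 1/1*3/10) = [0/1, 3/10)
  'c': [0/1 + 1/1*3/10, 0/1 + 1/1*2/5) = [3/10, 2/5)
  'd': [0/1 + 1/1*2/5, 0/1 + 1/1*1/2) = [2/5, 1/2) <- contains code 1827/4000
  'f': [0/1 + 1/1*1/2, 0/1 + 1/1*1/1) = [1/2, 1/1)
  emit 'd', narrow to [2/5, 1/2)
Step 2: interval [2/5, 1/2), width = 1/2 - 2/5 = 1/10
  'b': [2/5 + 1/10*0/1, 2/5 + 1/10*3/10) = [2/5, 43/100)
  'c': [2/5 + 1/10*3/10, 2/5 + 1/10*2/5) = [43/100, 11/25)
  'd': [2/5 + 1/10*2/5, 2/5 + 1/10*1/2) = [11/25, 9/20)
  'f': [2/5 + 1/10*1/2, 2/5 + 1/10*1/1) = [9/20, 1/2) <- contains code 1827/4000
  emit 'f', narrow to [9/20, 1/2)
Step 3: interval [9/20, 1/2), width = 1/2 - 9/20 = 1/20
  'b': [9/20 + 1/20*0/1, 9/20 + 1/20*3/10) = [9/20, 93/200) <- contains code 1827/4000
  'c': [9/20 + 1/20*3/10, 9/20 + 1/20*2/5) = [93/200, 47/100)
  'd': [9/20 + 1/20*2/5, 9/20 + 1/20*1/2) = [47/100, 19/40)
  'f': [9/20 + 1/20*1/2, 9/20 + 1/20*1/1) = [19/40, 1/2)
  emit 'b', narrow to [9/20, 93/200)
Step 4: interval [9/20, 93/200), width = 93/200 - 9/20 = 3/200
  'b': [9/20 + 3/200*0/1, 9/20 + 3/200*3/10) = [9/20, 909/2000)
  'c': [9/20 + 3/200*3/10, 9/20 + 3/200*2/5) = [909/2000, 57/125)
  'd': [9/20 + 3/200*2/5, 9/20 + 3/200*1/2) = [57/125, 183/400) <- contains code 1827/4000
  'f': [9/20 + 3/200*1/2, 9/20 + 3/200*1/1) = [183/400, 93/200)
  emit 'd', narrow to [57/125, 183/400)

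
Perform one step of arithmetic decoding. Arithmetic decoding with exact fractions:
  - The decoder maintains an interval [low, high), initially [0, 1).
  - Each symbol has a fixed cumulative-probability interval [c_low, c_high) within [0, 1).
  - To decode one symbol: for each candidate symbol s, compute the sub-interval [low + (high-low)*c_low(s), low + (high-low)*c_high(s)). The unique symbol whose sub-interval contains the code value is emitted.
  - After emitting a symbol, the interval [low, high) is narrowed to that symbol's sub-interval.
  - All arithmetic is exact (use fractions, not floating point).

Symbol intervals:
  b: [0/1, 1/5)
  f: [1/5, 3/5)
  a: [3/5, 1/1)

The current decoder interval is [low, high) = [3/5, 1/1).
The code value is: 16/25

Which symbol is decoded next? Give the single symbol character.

Answer: b

Derivation:
Interval width = high − low = 1/1 − 3/5 = 2/5
Scaled code = (code − low) / width = (16/25 − 3/5) / 2/5 = 1/10
  b: [0/1, 1/5) ← scaled code falls here ✓
  f: [1/5, 3/5) 
  a: [3/5, 1/1) 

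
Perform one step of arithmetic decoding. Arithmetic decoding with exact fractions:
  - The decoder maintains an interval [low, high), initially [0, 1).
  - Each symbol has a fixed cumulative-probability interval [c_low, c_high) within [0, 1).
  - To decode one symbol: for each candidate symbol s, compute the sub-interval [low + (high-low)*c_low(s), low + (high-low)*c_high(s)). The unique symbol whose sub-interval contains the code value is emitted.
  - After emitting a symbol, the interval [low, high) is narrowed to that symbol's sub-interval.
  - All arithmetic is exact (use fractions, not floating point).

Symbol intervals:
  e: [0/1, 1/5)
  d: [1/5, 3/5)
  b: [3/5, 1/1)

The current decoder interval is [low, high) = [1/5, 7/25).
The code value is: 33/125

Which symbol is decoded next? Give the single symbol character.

Answer: b

Derivation:
Interval width = high − low = 7/25 − 1/5 = 2/25
Scaled code = (code − low) / width = (33/125 − 1/5) / 2/25 = 4/5
  e: [0/1, 1/5) 
  d: [1/5, 3/5) 
  b: [3/5, 1/1) ← scaled code falls here ✓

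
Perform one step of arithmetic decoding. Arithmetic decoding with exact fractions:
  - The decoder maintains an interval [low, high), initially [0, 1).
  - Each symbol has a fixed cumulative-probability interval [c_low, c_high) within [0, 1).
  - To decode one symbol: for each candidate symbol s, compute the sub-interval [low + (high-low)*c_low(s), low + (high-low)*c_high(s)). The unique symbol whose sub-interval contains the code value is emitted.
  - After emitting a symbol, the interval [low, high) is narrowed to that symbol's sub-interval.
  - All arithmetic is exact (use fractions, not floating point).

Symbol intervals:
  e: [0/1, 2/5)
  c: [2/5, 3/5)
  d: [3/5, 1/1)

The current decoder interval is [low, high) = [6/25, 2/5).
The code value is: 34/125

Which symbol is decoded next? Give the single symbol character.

Answer: e

Derivation:
Interval width = high − low = 2/5 − 6/25 = 4/25
Scaled code = (code − low) / width = (34/125 − 6/25) / 4/25 = 1/5
  e: [0/1, 2/5) ← scaled code falls here ✓
  c: [2/5, 3/5) 
  d: [3/5, 1/1) 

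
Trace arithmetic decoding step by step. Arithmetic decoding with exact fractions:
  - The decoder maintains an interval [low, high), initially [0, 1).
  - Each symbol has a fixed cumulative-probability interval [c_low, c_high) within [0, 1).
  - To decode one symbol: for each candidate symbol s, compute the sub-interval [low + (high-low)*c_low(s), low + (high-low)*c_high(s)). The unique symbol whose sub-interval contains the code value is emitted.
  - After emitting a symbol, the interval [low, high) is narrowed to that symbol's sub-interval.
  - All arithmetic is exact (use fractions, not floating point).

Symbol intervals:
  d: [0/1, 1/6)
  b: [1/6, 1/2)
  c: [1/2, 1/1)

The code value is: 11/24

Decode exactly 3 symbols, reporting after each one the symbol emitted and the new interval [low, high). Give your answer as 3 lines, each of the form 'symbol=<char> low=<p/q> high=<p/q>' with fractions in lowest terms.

Step 1: interval [0/1, 1/1), width = 1/1 - 0/1 = 1/1
  'd': [0/1 + 1/1*0/1, 0/1 + 1/1*1/6) = [0/1, 1/6)
  'b': [0/1 + 1/1*1/6, 0/1 + 1/1*1/2) = [1/6, 1/2) <- contains code 11/24
  'c': [0/1 + 1/1*1/2, 0/1 + 1/1*1/1) = [1/2, 1/1)
  emit 'b', narrow to [1/6, 1/2)
Step 2: interval [1/6, 1/2), width = 1/2 - 1/6 = 1/3
  'd': [1/6 + 1/3*0/1, 1/6 + 1/3*1/6) = [1/6, 2/9)
  'b': [1/6 + 1/3*1/6, 1/6 + 1/3*1/2) = [2/9, 1/3)
  'c': [1/6 + 1/3*1/2, 1/6 + 1/3*1/1) = [1/3, 1/2) <- contains code 11/24
  emit 'c', narrow to [1/3, 1/2)
Step 3: interval [1/3, 1/2), width = 1/2 - 1/3 = 1/6
  'd': [1/3 + 1/6*0/1, 1/3 + 1/6*1/6) = [1/3, 13/36)
  'b': [1/3 + 1/6*1/6, 1/3 + 1/6*1/2) = [13/36, 5/12)
  'c': [1/3 + 1/6*1/2, 1/3 + 1/6*1/1) = [5/12, 1/2) <- contains code 11/24
  emit 'c', narrow to [5/12, 1/2)

Answer: symbol=b low=1/6 high=1/2
symbol=c low=1/3 high=1/2
symbol=c low=5/12 high=1/2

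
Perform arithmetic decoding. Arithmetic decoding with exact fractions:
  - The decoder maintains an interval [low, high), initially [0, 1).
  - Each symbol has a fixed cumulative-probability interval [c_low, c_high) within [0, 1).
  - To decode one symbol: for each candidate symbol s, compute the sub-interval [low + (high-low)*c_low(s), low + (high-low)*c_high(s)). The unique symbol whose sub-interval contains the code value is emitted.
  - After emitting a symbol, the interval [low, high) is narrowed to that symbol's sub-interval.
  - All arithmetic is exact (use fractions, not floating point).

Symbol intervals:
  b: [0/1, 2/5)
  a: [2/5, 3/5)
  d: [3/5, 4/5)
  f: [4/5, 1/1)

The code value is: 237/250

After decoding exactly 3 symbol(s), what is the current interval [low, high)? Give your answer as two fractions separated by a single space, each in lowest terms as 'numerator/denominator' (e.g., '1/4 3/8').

Answer: 118/125 119/125

Derivation:
Step 1: interval [0/1, 1/1), width = 1/1 - 0/1 = 1/1
  'b': [0/1 + 1/1*0/1, 0/1 + 1/1*2/5) = [0/1, 2/5)
  'a': [0/1 + 1/1*2/5, 0/1 + 1/1*3/5) = [2/5, 3/5)
  'd': [0/1 + 1/1*3/5, 0/1 + 1/1*4/5) = [3/5, 4/5)
  'f': [0/1 + 1/1*4/5, 0/1 + 1/1*1/1) = [4/5, 1/1) <- contains code 237/250
  emit 'f', narrow to [4/5, 1/1)
Step 2: interval [4/5, 1/1), width = 1/1 - 4/5 = 1/5
  'b': [4/5 + 1/5*0/1, 4/5 + 1/5*2/5) = [4/5, 22/25)
  'a': [4/5 + 1/5*2/5, 4/5 + 1/5*3/5) = [22/25, 23/25)
  'd': [4/5 + 1/5*3/5, 4/5 + 1/5*4/5) = [23/25, 24/25) <- contains code 237/250
  'f': [4/5 + 1/5*4/5, 4/5 + 1/5*1/1) = [24/25, 1/1)
  emit 'd', narrow to [23/25, 24/25)
Step 3: interval [23/25, 24/25), width = 24/25 - 23/25 = 1/25
  'b': [23/25 + 1/25*0/1, 23/25 + 1/25*2/5) = [23/25, 117/125)
  'a': [23/25 + 1/25*2/5, 23/25 + 1/25*3/5) = [117/125, 118/125)
  'd': [23/25 + 1/25*3/5, 23/25 + 1/25*4/5) = [118/125, 119/125) <- contains code 237/250
  'f': [23/25 + 1/25*4/5, 23/25 + 1/25*1/1) = [119/125, 24/25)
  emit 'd', narrow to [118/125, 119/125)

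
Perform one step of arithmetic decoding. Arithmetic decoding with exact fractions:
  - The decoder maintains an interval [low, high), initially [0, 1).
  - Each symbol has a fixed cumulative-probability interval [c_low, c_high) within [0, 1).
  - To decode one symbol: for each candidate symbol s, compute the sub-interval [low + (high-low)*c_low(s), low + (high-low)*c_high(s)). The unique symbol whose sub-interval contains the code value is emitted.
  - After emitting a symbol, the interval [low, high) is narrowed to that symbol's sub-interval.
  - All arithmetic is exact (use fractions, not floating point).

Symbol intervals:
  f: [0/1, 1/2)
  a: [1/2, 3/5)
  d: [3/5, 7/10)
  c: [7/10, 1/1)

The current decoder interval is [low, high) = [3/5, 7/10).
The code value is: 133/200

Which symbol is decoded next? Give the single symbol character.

Answer: d

Derivation:
Interval width = high − low = 7/10 − 3/5 = 1/10
Scaled code = (code − low) / width = (133/200 − 3/5) / 1/10 = 13/20
  f: [0/1, 1/2) 
  a: [1/2, 3/5) 
  d: [3/5, 7/10) ← scaled code falls here ✓
  c: [7/10, 1/1) 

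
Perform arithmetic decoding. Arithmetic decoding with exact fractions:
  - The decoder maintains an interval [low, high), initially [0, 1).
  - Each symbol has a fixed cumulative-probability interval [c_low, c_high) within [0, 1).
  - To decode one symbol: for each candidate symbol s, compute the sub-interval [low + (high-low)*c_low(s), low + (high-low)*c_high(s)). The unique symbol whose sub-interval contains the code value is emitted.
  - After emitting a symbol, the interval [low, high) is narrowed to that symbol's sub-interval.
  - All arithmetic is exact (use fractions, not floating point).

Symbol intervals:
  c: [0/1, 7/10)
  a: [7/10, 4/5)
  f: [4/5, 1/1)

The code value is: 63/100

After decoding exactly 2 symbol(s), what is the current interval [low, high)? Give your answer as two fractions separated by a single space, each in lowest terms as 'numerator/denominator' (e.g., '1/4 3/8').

Step 1: interval [0/1, 1/1), width = 1/1 - 0/1 = 1/1
  'c': [0/1 + 1/1*0/1, 0/1 + 1/1*7/10) = [0/1, 7/10) <- contains code 63/100
  'a': [0/1 + 1/1*7/10, 0/1 + 1/1*4/5) = [7/10, 4/5)
  'f': [0/1 + 1/1*4/5, 0/1 + 1/1*1/1) = [4/5, 1/1)
  emit 'c', narrow to [0/1, 7/10)
Step 2: interval [0/1, 7/10), width = 7/10 - 0/1 = 7/10
  'c': [0/1 + 7/10*0/1, 0/1 + 7/10*7/10) = [0/1, 49/100)
  'a': [0/1 + 7/10*7/10, 0/1 + 7/10*4/5) = [49/100, 14/25)
  'f': [0/1 + 7/10*4/5, 0/1 + 7/10*1/1) = [14/25, 7/10) <- contains code 63/100
  emit 'f', narrow to [14/25, 7/10)

Answer: 14/25 7/10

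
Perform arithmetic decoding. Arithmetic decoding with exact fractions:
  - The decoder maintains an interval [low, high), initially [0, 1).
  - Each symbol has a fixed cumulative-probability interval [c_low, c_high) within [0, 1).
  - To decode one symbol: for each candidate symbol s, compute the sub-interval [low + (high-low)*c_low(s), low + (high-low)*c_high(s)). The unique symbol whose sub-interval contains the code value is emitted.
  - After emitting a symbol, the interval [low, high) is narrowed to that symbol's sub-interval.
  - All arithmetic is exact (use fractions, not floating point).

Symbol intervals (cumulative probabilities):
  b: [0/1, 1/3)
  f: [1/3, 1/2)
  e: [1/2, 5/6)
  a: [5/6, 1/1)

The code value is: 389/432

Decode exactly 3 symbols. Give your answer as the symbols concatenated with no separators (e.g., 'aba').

Answer: aff

Derivation:
Step 1: interval [0/1, 1/1), width = 1/1 - 0/1 = 1/1
  'b': [0/1 + 1/1*0/1, 0/1 + 1/1*1/3) = [0/1, 1/3)
  'f': [0/1 + 1/1*1/3, 0/1 + 1/1*1/2) = [1/3, 1/2)
  'e': [0/1 + 1/1*1/2, 0/1 + 1/1*5/6) = [1/2, 5/6)
  'a': [0/1 + 1/1*5/6, 0/1 + 1/1*1/1) = [5/6, 1/1) <- contains code 389/432
  emit 'a', narrow to [5/6, 1/1)
Step 2: interval [5/6, 1/1), width = 1/1 - 5/6 = 1/6
  'b': [5/6 + 1/6*0/1, 5/6 + 1/6*1/3) = [5/6, 8/9)
  'f': [5/6 + 1/6*1/3, 5/6 + 1/6*1/2) = [8/9, 11/12) <- contains code 389/432
  'e': [5/6 + 1/6*1/2, 5/6 + 1/6*5/6) = [11/12, 35/36)
  'a': [5/6 + 1/6*5/6, 5/6 + 1/6*1/1) = [35/36, 1/1)
  emit 'f', narrow to [8/9, 11/12)
Step 3: interval [8/9, 11/12), width = 11/12 - 8/9 = 1/36
  'b': [8/9 + 1/36*0/1, 8/9 + 1/36*1/3) = [8/9, 97/108)
  'f': [8/9 + 1/36*1/3, 8/9 + 1/36*1/2) = [97/108, 65/72) <- contains code 389/432
  'e': [8/9 + 1/36*1/2, 8/9 + 1/36*5/6) = [65/72, 197/216)
  'a': [8/9 + 1/36*5/6, 8/9 + 1/36*1/1) = [197/216, 11/12)
  emit 'f', narrow to [97/108, 65/72)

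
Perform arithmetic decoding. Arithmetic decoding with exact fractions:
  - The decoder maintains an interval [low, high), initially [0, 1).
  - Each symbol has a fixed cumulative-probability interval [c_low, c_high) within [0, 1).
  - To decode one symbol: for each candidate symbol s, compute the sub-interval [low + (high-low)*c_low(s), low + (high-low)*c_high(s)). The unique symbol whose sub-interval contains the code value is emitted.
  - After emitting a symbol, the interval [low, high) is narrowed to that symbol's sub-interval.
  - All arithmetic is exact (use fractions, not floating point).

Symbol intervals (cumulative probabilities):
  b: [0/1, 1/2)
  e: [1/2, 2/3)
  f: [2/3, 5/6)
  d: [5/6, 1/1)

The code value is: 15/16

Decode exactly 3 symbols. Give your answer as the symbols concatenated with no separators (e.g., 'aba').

Answer: def

Derivation:
Step 1: interval [0/1, 1/1), width = 1/1 - 0/1 = 1/1
  'b': [0/1 + 1/1*0/1, 0/1 + 1/1*1/2) = [0/1, 1/2)
  'e': [0/1 + 1/1*1/2, 0/1 + 1/1*2/3) = [1/2, 2/3)
  'f': [0/1 + 1/1*2/3, 0/1 + 1/1*5/6) = [2/3, 5/6)
  'd': [0/1 + 1/1*5/6, 0/1 + 1/1*1/1) = [5/6, 1/1) <- contains code 15/16
  emit 'd', narrow to [5/6, 1/1)
Step 2: interval [5/6, 1/1), width = 1/1 - 5/6 = 1/6
  'b': [5/6 + 1/6*0/1, 5/6 + 1/6*1/2) = [5/6, 11/12)
  'e': [5/6 + 1/6*1/2, 5/6 + 1/6*2/3) = [11/12, 17/18) <- contains code 15/16
  'f': [5/6 + 1/6*2/3, 5/6 + 1/6*5/6) = [17/18, 35/36)
  'd': [5/6 + 1/6*5/6, 5/6 + 1/6*1/1) = [35/36, 1/1)
  emit 'e', narrow to [11/12, 17/18)
Step 3: interval [11/12, 17/18), width = 17/18 - 11/12 = 1/36
  'b': [11/12 + 1/36*0/1, 11/12 + 1/36*1/2) = [11/12, 67/72)
  'e': [11/12 + 1/36*1/2, 11/12 + 1/36*2/3) = [67/72, 101/108)
  'f': [11/12 + 1/36*2/3, 11/12 + 1/36*5/6) = [101/108, 203/216) <- contains code 15/16
  'd': [11/12 + 1/36*5/6, 11/12 + 1/36*1/1) = [203/216, 17/18)
  emit 'f', narrow to [101/108, 203/216)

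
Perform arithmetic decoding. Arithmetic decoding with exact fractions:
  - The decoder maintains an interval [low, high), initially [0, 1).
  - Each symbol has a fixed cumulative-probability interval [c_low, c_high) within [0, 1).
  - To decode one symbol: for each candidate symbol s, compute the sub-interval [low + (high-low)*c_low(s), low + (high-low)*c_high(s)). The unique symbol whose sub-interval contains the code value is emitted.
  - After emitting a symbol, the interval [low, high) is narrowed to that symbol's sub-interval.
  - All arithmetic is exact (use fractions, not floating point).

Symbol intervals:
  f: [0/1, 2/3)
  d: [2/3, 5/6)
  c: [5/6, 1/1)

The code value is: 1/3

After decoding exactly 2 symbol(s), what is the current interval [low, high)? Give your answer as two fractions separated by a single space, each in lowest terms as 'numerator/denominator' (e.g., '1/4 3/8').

Answer: 0/1 4/9

Derivation:
Step 1: interval [0/1, 1/1), width = 1/1 - 0/1 = 1/1
  'f': [0/1 + 1/1*0/1, 0/1 + 1/1*2/3) = [0/1, 2/3) <- contains code 1/3
  'd': [0/1 + 1/1*2/3, 0/1 + 1/1*5/6) = [2/3, 5/6)
  'c': [0/1 + 1/1*5/6, 0/1 + 1/1*1/1) = [5/6, 1/1)
  emit 'f', narrow to [0/1, 2/3)
Step 2: interval [0/1, 2/3), width = 2/3 - 0/1 = 2/3
  'f': [0/1 + 2/3*0/1, 0/1 + 2/3*2/3) = [0/1, 4/9) <- contains code 1/3
  'd': [0/1 + 2/3*2/3, 0/1 + 2/3*5/6) = [4/9, 5/9)
  'c': [0/1 + 2/3*5/6, 0/1 + 2/3*1/1) = [5/9, 2/3)
  emit 'f', narrow to [0/1, 4/9)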